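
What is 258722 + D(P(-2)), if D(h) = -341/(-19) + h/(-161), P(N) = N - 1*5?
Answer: 113069376/437 ≈ 2.5874e+5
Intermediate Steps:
P(N) = -5 + N (P(N) = N - 5 = -5 + N)
D(h) = 341/19 - h/161 (D(h) = -341*(-1/19) + h*(-1/161) = 341/19 - h/161)
258722 + D(P(-2)) = 258722 + (341/19 - (-5 - 2)/161) = 258722 + (341/19 - 1/161*(-7)) = 258722 + (341/19 + 1/23) = 258722 + 7862/437 = 113069376/437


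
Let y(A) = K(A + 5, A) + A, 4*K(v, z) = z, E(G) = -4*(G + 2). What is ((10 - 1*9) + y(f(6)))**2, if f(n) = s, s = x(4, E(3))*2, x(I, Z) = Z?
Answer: 2401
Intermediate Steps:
E(G) = -8 - 4*G (E(G) = -4*(2 + G) = -8 - 4*G)
K(v, z) = z/4
s = -40 (s = (-8 - 4*3)*2 = (-8 - 12)*2 = -20*2 = -40)
f(n) = -40
y(A) = 5*A/4 (y(A) = A/4 + A = 5*A/4)
((10 - 1*9) + y(f(6)))**2 = ((10 - 1*9) + (5/4)*(-40))**2 = ((10 - 9) - 50)**2 = (1 - 50)**2 = (-49)**2 = 2401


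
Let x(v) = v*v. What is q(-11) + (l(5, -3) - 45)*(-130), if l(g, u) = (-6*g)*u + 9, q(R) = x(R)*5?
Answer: -6415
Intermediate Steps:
x(v) = v**2
q(R) = 5*R**2 (q(R) = R**2*5 = 5*R**2)
l(g, u) = 9 - 6*g*u (l(g, u) = -6*g*u + 9 = 9 - 6*g*u)
q(-11) + (l(5, -3) - 45)*(-130) = 5*(-11)**2 + ((9 - 6*5*(-3)) - 45)*(-130) = 5*121 + ((9 + 90) - 45)*(-130) = 605 + (99 - 45)*(-130) = 605 + 54*(-130) = 605 - 7020 = -6415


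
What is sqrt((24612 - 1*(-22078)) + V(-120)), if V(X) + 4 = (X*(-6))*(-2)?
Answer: sqrt(45246) ≈ 212.71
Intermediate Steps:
V(X) = -4 + 12*X (V(X) = -4 + (X*(-6))*(-2) = -4 - 6*X*(-2) = -4 + 12*X)
sqrt((24612 - 1*(-22078)) + V(-120)) = sqrt((24612 - 1*(-22078)) + (-4 + 12*(-120))) = sqrt((24612 + 22078) + (-4 - 1440)) = sqrt(46690 - 1444) = sqrt(45246)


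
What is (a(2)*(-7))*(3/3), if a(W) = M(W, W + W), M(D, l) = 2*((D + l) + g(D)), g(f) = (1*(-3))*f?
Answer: 0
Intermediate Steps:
g(f) = -3*f
M(D, l) = -4*D + 2*l (M(D, l) = 2*((D + l) - 3*D) = 2*(l - 2*D) = -4*D + 2*l)
a(W) = 0 (a(W) = -4*W + 2*(W + W) = -4*W + 2*(2*W) = -4*W + 4*W = 0)
(a(2)*(-7))*(3/3) = (0*(-7))*(3/3) = 0*(3*(1/3)) = 0*1 = 0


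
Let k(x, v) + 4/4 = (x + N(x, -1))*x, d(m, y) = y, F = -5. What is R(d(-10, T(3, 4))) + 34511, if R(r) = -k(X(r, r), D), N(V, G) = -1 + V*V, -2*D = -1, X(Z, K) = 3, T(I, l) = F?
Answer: 34479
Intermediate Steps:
T(I, l) = -5
D = ½ (D = -½*(-1) = ½ ≈ 0.50000)
N(V, G) = -1 + V²
k(x, v) = -1 + x*(-1 + x + x²) (k(x, v) = -1 + (x + (-1 + x²))*x = -1 + (-1 + x + x²)*x = -1 + x*(-1 + x + x²))
R(r) = -32 (R(r) = -(-1 + 3² + 3³ - 1*3) = -(-1 + 9 + 27 - 3) = -1*32 = -32)
R(d(-10, T(3, 4))) + 34511 = -32 + 34511 = 34479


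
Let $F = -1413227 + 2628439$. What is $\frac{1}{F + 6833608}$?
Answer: $\frac{1}{8048820} \approx 1.2424 \cdot 10^{-7}$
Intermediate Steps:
$F = 1215212$
$\frac{1}{F + 6833608} = \frac{1}{1215212 + 6833608} = \frac{1}{8048820}$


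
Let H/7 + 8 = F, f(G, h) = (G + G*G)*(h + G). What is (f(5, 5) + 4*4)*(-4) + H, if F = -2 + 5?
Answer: -1299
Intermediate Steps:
f(G, h) = (G + h)*(G + G²) (f(G, h) = (G + G²)*(G + h) = (G + h)*(G + G²))
F = 3
H = -35 (H = -56 + 7*3 = -56 + 21 = -35)
(f(5, 5) + 4*4)*(-4) + H = (5*(5 + 5 + 5² + 5*5) + 4*4)*(-4) - 35 = (5*(5 + 5 + 25 + 25) + 16)*(-4) - 35 = (5*60 + 16)*(-4) - 35 = (300 + 16)*(-4) - 35 = 316*(-4) - 35 = -1264 - 35 = -1299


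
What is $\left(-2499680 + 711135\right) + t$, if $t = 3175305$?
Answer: $1386760$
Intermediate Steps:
$\left(-2499680 + 711135\right) + t = \left(-2499680 + 711135\right) + 3175305 = -1788545 + 3175305 = 1386760$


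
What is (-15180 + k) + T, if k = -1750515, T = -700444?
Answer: -2466139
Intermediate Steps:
(-15180 + k) + T = (-15180 - 1750515) - 700444 = -1765695 - 700444 = -2466139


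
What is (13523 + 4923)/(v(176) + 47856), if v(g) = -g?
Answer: 9223/23840 ≈ 0.38687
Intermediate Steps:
(13523 + 4923)/(v(176) + 47856) = (13523 + 4923)/(-1*176 + 47856) = 18446/(-176 + 47856) = 18446/47680 = 18446*(1/47680) = 9223/23840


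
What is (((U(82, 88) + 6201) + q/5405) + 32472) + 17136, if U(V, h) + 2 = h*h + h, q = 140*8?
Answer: 68793983/1081 ≈ 63639.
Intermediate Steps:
q = 1120
U(V, h) = -2 + h + h² (U(V, h) = -2 + (h*h + h) = -2 + (h² + h) = -2 + (h + h²) = -2 + h + h²)
(((U(82, 88) + 6201) + q/5405) + 32472) + 17136 = ((((-2 + 88 + 88²) + 6201) + 1120/5405) + 32472) + 17136 = ((((-2 + 88 + 7744) + 6201) + 1120*(1/5405)) + 32472) + 17136 = (((7830 + 6201) + 224/1081) + 32472) + 17136 = ((14031 + 224/1081) + 32472) + 17136 = (15167735/1081 + 32472) + 17136 = 50269967/1081 + 17136 = 68793983/1081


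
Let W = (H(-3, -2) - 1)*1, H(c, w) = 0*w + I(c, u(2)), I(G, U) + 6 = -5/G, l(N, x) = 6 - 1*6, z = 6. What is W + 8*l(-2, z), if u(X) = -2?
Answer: -16/3 ≈ -5.3333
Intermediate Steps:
l(N, x) = 0 (l(N, x) = 6 - 6 = 0)
I(G, U) = -6 - 5/G
H(c, w) = -6 - 5/c (H(c, w) = 0*w + (-6 - 5/c) = 0 + (-6 - 5/c) = -6 - 5/c)
W = -16/3 (W = ((-6 - 5/(-3)) - 1)*1 = ((-6 - 5*(-⅓)) - 1)*1 = ((-6 + 5/3) - 1)*1 = (-13/3 - 1)*1 = -16/3*1 = -16/3 ≈ -5.3333)
W + 8*l(-2, z) = -16/3 + 8*0 = -16/3 + 0 = -16/3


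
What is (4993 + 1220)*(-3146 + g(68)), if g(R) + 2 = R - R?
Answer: -19558524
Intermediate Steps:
g(R) = -2 (g(R) = -2 + (R - R) = -2 + 0 = -2)
(4993 + 1220)*(-3146 + g(68)) = (4993 + 1220)*(-3146 - 2) = 6213*(-3148) = -19558524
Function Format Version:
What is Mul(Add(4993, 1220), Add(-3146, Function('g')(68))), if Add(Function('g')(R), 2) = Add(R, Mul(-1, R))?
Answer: -19558524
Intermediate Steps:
Function('g')(R) = -2 (Function('g')(R) = Add(-2, Add(R, Mul(-1, R))) = Add(-2, 0) = -2)
Mul(Add(4993, 1220), Add(-3146, Function('g')(68))) = Mul(Add(4993, 1220), Add(-3146, -2)) = Mul(6213, -3148) = -19558524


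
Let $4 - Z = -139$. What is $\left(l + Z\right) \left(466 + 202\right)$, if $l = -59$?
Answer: $56112$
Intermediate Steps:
$Z = 143$ ($Z = 4 - -139 = 4 + 139 = 143$)
$\left(l + Z\right) \left(466 + 202\right) = \left(-59 + 143\right) \left(466 + 202\right) = 84 \cdot 668 = 56112$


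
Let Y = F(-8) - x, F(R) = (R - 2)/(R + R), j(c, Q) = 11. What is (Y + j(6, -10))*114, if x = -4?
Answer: 7125/4 ≈ 1781.3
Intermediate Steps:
F(R) = (-2 + R)/(2*R) (F(R) = (-2 + R)/((2*R)) = (-2 + R)*(1/(2*R)) = (-2 + R)/(2*R))
Y = 37/8 (Y = (½)*(-2 - 8)/(-8) - 1*(-4) = (½)*(-⅛)*(-10) + 4 = 5/8 + 4 = 37/8 ≈ 4.6250)
(Y + j(6, -10))*114 = (37/8 + 11)*114 = (125/8)*114 = 7125/4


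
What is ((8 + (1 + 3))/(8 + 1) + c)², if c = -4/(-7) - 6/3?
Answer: 4/441 ≈ 0.0090703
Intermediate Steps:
c = -10/7 (c = -4*(-⅐) - 6*⅓ = 4/7 - 2 = -10/7 ≈ -1.4286)
((8 + (1 + 3))/(8 + 1) + c)² = ((8 + (1 + 3))/(8 + 1) - 10/7)² = ((8 + 4)/9 - 10/7)² = (12*(⅑) - 10/7)² = (4/3 - 10/7)² = (-2/21)² = 4/441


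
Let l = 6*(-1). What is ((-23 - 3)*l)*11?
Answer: 1716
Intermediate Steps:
l = -6
((-23 - 3)*l)*11 = ((-23 - 3)*(-6))*11 = -26*(-6)*11 = 156*11 = 1716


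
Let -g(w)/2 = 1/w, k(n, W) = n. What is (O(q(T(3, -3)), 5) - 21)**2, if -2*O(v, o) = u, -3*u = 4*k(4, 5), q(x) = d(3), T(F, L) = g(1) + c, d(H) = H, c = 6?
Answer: 3025/9 ≈ 336.11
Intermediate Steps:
g(w) = -2/w
T(F, L) = 4 (T(F, L) = -2/1 + 6 = -2*1 + 6 = -2 + 6 = 4)
q(x) = 3
u = -16/3 (u = -4*4/3 = -1/3*16 = -16/3 ≈ -5.3333)
O(v, o) = 8/3 (O(v, o) = -1/2*(-16/3) = 8/3)
(O(q(T(3, -3)), 5) - 21)**2 = (8/3 - 21)**2 = (-55/3)**2 = 3025/9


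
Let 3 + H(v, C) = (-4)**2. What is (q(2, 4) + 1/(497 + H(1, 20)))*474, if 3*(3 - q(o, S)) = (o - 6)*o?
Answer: 228389/85 ≈ 2686.9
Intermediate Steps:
H(v, C) = 13 (H(v, C) = -3 + (-4)**2 = -3 + 16 = 13)
q(o, S) = 3 - o*(-6 + o)/3 (q(o, S) = 3 - (o - 6)*o/3 = 3 - (-6 + o)*o/3 = 3 - o*(-6 + o)/3)
(q(2, 4) + 1/(497 + H(1, 20)))*474 = ((3 + 2*2 - 1/3*2**2) + 1/(497 + 13))*474 = ((3 + 4 - 1/3*4) + 1/510)*474 = ((3 + 4 - 4/3) + 1/510)*474 = (17/3 + 1/510)*474 = (2891/510)*474 = 228389/85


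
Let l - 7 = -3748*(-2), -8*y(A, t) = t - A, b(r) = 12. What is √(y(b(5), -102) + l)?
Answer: 3*√3341/2 ≈ 86.702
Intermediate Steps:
y(A, t) = -t/8 + A/8 (y(A, t) = -(t - A)/8 = -t/8 + A/8)
l = 7503 (l = 7 - 3748*(-2) = 7 - 937*(-8) = 7 + 7496 = 7503)
√(y(b(5), -102) + l) = √((-⅛*(-102) + (⅛)*12) + 7503) = √((51/4 + 3/2) + 7503) = √(57/4 + 7503) = √(30069/4) = 3*√3341/2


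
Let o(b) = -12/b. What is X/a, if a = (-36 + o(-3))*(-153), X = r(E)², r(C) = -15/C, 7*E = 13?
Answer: 1225/91936 ≈ 0.013324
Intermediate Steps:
E = 13/7 (E = (⅐)*13 = 13/7 ≈ 1.8571)
X = 11025/169 (X = (-15/13/7)² = (-15*7/13)² = (-105/13)² = 11025/169 ≈ 65.237)
a = 4896 (a = (-36 - 12/(-3))*(-153) = (-36 - 12*(-⅓))*(-153) = (-36 + 4)*(-153) = -32*(-153) = 4896)
X/a = (11025/169)/4896 = (11025/169)*(1/4896) = 1225/91936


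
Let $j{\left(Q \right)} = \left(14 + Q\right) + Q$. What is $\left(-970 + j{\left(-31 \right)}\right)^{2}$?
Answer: $1036324$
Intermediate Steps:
$j{\left(Q \right)} = 14 + 2 Q$
$\left(-970 + j{\left(-31 \right)}\right)^{2} = \left(-970 + \left(14 + 2 \left(-31\right)\right)\right)^{2} = \left(-970 + \left(14 - 62\right)\right)^{2} = \left(-970 - 48\right)^{2} = \left(-1018\right)^{2} = 1036324$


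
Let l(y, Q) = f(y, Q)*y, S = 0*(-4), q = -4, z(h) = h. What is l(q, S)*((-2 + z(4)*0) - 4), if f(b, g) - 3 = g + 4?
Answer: 168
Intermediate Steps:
f(b, g) = 7 + g (f(b, g) = 3 + (g + 4) = 3 + (4 + g) = 7 + g)
S = 0
l(y, Q) = y*(7 + Q) (l(y, Q) = (7 + Q)*y = y*(7 + Q))
l(q, S)*((-2 + z(4)*0) - 4) = (-4*(7 + 0))*((-2 + 4*0) - 4) = (-4*7)*((-2 + 0) - 4) = -28*(-2 - 4) = -28*(-6) = 168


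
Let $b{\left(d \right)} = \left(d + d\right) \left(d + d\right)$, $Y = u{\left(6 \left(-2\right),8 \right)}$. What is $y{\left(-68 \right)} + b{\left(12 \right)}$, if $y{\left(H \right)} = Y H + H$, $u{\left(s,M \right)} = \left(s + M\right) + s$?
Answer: $1596$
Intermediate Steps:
$u{\left(s,M \right)} = M + 2 s$ ($u{\left(s,M \right)} = \left(M + s\right) + s = M + 2 s$)
$Y = -16$ ($Y = 8 + 2 \cdot 6 \left(-2\right) = 8 + 2 \left(-12\right) = 8 - 24 = -16$)
$b{\left(d \right)} = 4 d^{2}$ ($b{\left(d \right)} = 2 d 2 d = 4 d^{2}$)
$y{\left(H \right)} = - 15 H$ ($y{\left(H \right)} = - 16 H + H = - 15 H$)
$y{\left(-68 \right)} + b{\left(12 \right)} = \left(-15\right) \left(-68\right) + 4 \cdot 12^{2} = 1020 + 4 \cdot 144 = 1020 + 576 = 1596$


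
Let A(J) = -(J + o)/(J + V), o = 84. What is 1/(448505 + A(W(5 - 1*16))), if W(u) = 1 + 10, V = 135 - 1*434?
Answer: 288/129169535 ≈ 2.2296e-6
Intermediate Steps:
V = -299 (V = 135 - 434 = -299)
W(u) = 11
A(J) = -(84 + J)/(-299 + J) (A(J) = -(J + 84)/(J - 299) = -(84 + J)/(-299 + J))
1/(448505 + A(W(5 - 1*16))) = 1/(448505 + (-84 - 1*11)/(-299 + 11)) = 1/(448505 + (-84 - 11)/(-288)) = 1/(448505 - 1/288*(-95)) = 1/(448505 + 95/288) = 1/(129169535/288) = 288/129169535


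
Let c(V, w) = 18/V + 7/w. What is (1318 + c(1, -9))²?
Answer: 144408289/81 ≈ 1.7828e+6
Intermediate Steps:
c(V, w) = 7/w + 18/V
(1318 + c(1, -9))² = (1318 + (7/(-9) + 18/1))² = (1318 + (7*(-⅑) + 18*1))² = (1318 + (-7/9 + 18))² = (1318 + 155/9)² = (12017/9)² = 144408289/81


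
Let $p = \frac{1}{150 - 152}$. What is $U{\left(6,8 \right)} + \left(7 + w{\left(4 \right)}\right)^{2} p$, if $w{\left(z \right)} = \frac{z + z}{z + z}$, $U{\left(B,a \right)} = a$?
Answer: $-24$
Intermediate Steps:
$p = - \frac{1}{2}$ ($p = \frac{1}{-2} = - \frac{1}{2} \approx -0.5$)
$w{\left(z \right)} = 1$ ($w{\left(z \right)} = \frac{2 z}{2 z} = 2 z \frac{1}{2 z} = 1$)
$U{\left(6,8 \right)} + \left(7 + w{\left(4 \right)}\right)^{2} p = 8 + \left(7 + 1\right)^{2} \left(- \frac{1}{2}\right) = 8 + 8^{2} \left(- \frac{1}{2}\right) = 8 + 64 \left(- \frac{1}{2}\right) = 8 - 32 = -24$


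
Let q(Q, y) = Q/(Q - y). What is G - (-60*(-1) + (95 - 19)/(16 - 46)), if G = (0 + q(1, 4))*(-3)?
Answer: -847/15 ≈ -56.467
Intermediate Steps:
G = 1 (G = (0 + 1/(1 - 1*4))*(-3) = (0 + 1/(1 - 4))*(-3) = (0 + 1/(-3))*(-3) = (0 + 1*(-1/3))*(-3) = (0 - 1/3)*(-3) = -1/3*(-3) = 1)
G - (-60*(-1) + (95 - 19)/(16 - 46)) = 1 - (-60*(-1) + (95 - 19)/(16 - 46)) = 1 - (60 + 76/(-30)) = 1 - (60 + 76*(-1/30)) = 1 - (60 - 38/15) = 1 - 1*862/15 = 1 - 862/15 = -847/15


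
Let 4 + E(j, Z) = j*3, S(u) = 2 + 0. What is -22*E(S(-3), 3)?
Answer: -44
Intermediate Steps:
S(u) = 2
E(j, Z) = -4 + 3*j (E(j, Z) = -4 + j*3 = -4 + 3*j)
-22*E(S(-3), 3) = -22*(-4 + 3*2) = -22*(-4 + 6) = -22*2 = -44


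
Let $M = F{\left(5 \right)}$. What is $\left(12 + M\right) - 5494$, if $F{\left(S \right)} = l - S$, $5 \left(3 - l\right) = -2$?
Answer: $- \frac{27418}{5} \approx -5483.6$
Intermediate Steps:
$l = \frac{17}{5}$ ($l = 3 - - \frac{2}{5} = 3 + \frac{2}{5} = \frac{17}{5} \approx 3.4$)
$F{\left(S \right)} = \frac{17}{5} - S$
$M = - \frac{8}{5}$ ($M = \frac{17}{5} - 5 = - \frac{8}{5} \approx -1.6$)
$\left(12 + M\right) - 5494 = \left(12 - \frac{8}{5}\right) - 5494 = \frac{52}{5} - 5494 = - \frac{27418}{5}$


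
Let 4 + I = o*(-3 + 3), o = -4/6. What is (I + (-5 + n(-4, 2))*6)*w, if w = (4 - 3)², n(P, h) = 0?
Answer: -34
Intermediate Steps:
o = -⅔ (o = -4*⅙ = -⅔ ≈ -0.66667)
I = -4 (I = -4 - 2*(-3 + 3)/3 = -4 - ⅔*0 = -4 + 0 = -4)
w = 1 (w = 1² = 1)
(I + (-5 + n(-4, 2))*6)*w = (-4 + (-5 + 0)*6)*1 = (-4 - 5*6)*1 = (-4 - 30)*1 = -34*1 = -34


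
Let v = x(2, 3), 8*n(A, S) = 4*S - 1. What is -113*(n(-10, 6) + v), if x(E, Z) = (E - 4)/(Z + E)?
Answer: -11187/40 ≈ -279.67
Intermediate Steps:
n(A, S) = -1/8 + S/2 (n(A, S) = (4*S - 1)/8 = (-1 + 4*S)/8 = -1/8 + S/2)
x(E, Z) = (-4 + E)/(E + Z)
v = -2/5 (v = (-4 + 2)/(2 + 3) = -2/5 ≈ -0.40000)
-113*(n(-10, 6) + v) = -113*((-1/8 + (1/2)*6) - 2/5) = -113*((-1/8 + 3) - 2/5) = -113*(23/8 - 2/5) = -113*99/40 = -11187/40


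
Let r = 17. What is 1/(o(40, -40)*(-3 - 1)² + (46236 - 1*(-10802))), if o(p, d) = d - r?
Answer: 1/56126 ≈ 1.7817e-5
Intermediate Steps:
o(p, d) = -17 + d (o(p, d) = d - 1*17 = d - 17 = -17 + d)
1/(o(40, -40)*(-3 - 1)² + (46236 - 1*(-10802))) = 1/((-17 - 40)*(-3 - 1)² + (46236 - 1*(-10802))) = 1/(-57*(-4)² + (46236 + 10802)) = 1/(-57*16 + 57038) = 1/(-912 + 57038) = 1/56126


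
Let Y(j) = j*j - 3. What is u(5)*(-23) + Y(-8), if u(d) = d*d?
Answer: -514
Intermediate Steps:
Y(j) = -3 + j² (Y(j) = j² - 3 = -3 + j²)
u(d) = d²
u(5)*(-23) + Y(-8) = 5²*(-23) + (-3 + (-8)²) = 25*(-23) + (-3 + 64) = -575 + 61 = -514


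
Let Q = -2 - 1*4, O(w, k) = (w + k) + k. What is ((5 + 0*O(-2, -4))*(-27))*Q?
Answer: 810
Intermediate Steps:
O(w, k) = w + 2*k (O(w, k) = (k + w) + k = w + 2*k)
Q = -6 (Q = -2 - 4 = -6)
((5 + 0*O(-2, -4))*(-27))*Q = ((5 + 0*(-2 + 2*(-4)))*(-27))*(-6) = ((5 + 0*(-2 - 8))*(-27))*(-6) = ((5 + 0*(-10))*(-27))*(-6) = ((5 + 0)*(-27))*(-6) = (5*(-27))*(-6) = -135*(-6) = 810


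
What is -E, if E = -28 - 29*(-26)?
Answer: -726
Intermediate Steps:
E = 726 (E = -28 + 754 = 726)
-E = -1*726 = -726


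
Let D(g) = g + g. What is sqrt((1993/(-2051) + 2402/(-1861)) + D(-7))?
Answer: I*sqrt(236924173664619)/3816911 ≈ 4.0327*I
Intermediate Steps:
D(g) = 2*g
sqrt((1993/(-2051) + 2402/(-1861)) + D(-7)) = sqrt((1993/(-2051) + 2402/(-1861)) + 2*(-7)) = sqrt((1993*(-1/2051) + 2402*(-1/1861)) - 14) = sqrt((-1993/2051 - 2402/1861) - 14) = sqrt(-8635475/3816911 - 14) = sqrt(-62072229/3816911) = I*sqrt(236924173664619)/3816911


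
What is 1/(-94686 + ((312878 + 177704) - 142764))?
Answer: 1/253132 ≈ 3.9505e-6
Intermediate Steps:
1/(-94686 + ((312878 + 177704) - 142764)) = 1/(-94686 + (490582 - 142764)) = 1/(-94686 + 347818) = 1/253132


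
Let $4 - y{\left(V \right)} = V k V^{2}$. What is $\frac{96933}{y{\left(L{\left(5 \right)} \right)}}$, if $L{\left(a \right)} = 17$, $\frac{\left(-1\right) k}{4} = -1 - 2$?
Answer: $- \frac{96933}{58952} \approx -1.6443$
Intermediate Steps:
$k = 12$ ($k = - 4 \left(-1 - 2\right) = \left(-4\right) \left(-3\right) = 12$)
$y{\left(V \right)} = 4 - 12 V^{3}$ ($y{\left(V \right)} = 4 - V 12 V^{2} = 4 - 12 V V^{2} = 4 - 12 V^{3}$)
$\frac{96933}{y{\left(L{\left(5 \right)} \right)}} = \frac{96933}{4 - 12 \cdot 17^{3}} = \frac{96933}{4 - 58956} = \frac{96933}{-58952} = 96933 \left(- \frac{1}{58952}\right) = - \frac{96933}{58952}$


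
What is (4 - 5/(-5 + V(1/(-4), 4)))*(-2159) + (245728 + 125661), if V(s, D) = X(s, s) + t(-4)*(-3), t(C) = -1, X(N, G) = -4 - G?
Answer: 8300139/23 ≈ 3.6088e+5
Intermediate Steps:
V(s, D) = -1 - s (V(s, D) = (-4 - s) - 1*(-3) = (-4 - s) + 3 = -1 - s)
(4 - 5/(-5 + V(1/(-4), 4)))*(-2159) + (245728 + 125661) = (4 - 5/(-5 + (-1 - 1/(-4))))*(-2159) + (245728 + 125661) = (4 - 5/(-5 + (-1 - 1*(-1/4))))*(-2159) + 371389 = (4 - 5/(-5 + (-1 + 1/4)))*(-2159) + 371389 = (4 - 5/(-5 - 3/4))*(-2159) + 371389 = (4 - 5/(-23/4))*(-2159) + 371389 = (4 - 4/23*(-5))*(-2159) + 371389 = (4 + 20/23)*(-2159) + 371389 = (112/23)*(-2159) + 371389 = -241808/23 + 371389 = 8300139/23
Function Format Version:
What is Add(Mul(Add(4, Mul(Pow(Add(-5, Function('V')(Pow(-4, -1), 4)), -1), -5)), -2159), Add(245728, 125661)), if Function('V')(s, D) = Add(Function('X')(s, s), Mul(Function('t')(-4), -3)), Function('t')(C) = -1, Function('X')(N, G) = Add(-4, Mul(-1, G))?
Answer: Rational(8300139, 23) ≈ 3.6088e+5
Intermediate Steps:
Function('V')(s, D) = Add(-1, Mul(-1, s)) (Function('V')(s, D) = Add(Add(-4, Mul(-1, s)), Mul(-1, -3)) = Add(Add(-4, Mul(-1, s)), 3) = Add(-1, Mul(-1, s)))
Add(Mul(Add(4, Mul(Pow(Add(-5, Function('V')(Pow(-4, -1), 4)), -1), -5)), -2159), Add(245728, 125661)) = Add(Mul(Add(4, Mul(Pow(Add(-5, Add(-1, Mul(-1, Pow(-4, -1)))), -1), -5)), -2159), Add(245728, 125661)) = Add(Mul(Add(4, Mul(Pow(Add(-5, Add(-1, Mul(-1, Rational(-1, 4)))), -1), -5)), -2159), 371389) = Add(Mul(Add(4, Mul(Pow(Add(-5, Add(-1, Rational(1, 4))), -1), -5)), -2159), 371389) = Add(Mul(Add(4, Mul(Pow(Add(-5, Rational(-3, 4)), -1), -5)), -2159), 371389) = Add(Mul(Add(4, Mul(Pow(Rational(-23, 4), -1), -5)), -2159), 371389) = Add(Mul(Add(4, Mul(Rational(-4, 23), -5)), -2159), 371389) = Add(Mul(Add(4, Rational(20, 23)), -2159), 371389) = Add(Mul(Rational(112, 23), -2159), 371389) = Add(Rational(-241808, 23), 371389) = Rational(8300139, 23)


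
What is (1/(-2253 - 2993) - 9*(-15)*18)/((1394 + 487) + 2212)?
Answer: 12747779/21471878 ≈ 0.59370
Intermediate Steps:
(1/(-2253 - 2993) - 9*(-15)*18)/((1394 + 487) + 2212) = (1/(-5246) + 135*18)/(1881 + 2212) = (-1/5246 + 2430)/4093 = (12747779/5246)*(1/4093) = 12747779/21471878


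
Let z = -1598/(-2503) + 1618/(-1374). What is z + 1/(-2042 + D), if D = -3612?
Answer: -5243548615/9722397894 ≈ -0.53933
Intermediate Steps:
z = -927101/1719561 (z = -1598*(-1/2503) + 1618*(-1/1374) = 1598/2503 - 809/687 = -927101/1719561 ≈ -0.53915)
z + 1/(-2042 + D) = -927101/1719561 + 1/(-2042 - 3612) = -927101/1719561 + 1/(-5654) = -927101/1719561 - 1/5654 = -5243548615/9722397894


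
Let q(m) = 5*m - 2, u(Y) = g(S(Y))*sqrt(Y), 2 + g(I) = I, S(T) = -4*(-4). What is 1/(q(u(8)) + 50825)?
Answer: 50823/2582938129 - 140*sqrt(2)/2582938129 ≈ 1.9600e-5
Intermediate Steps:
S(T) = 16
g(I) = -2 + I
u(Y) = 14*sqrt(Y) (u(Y) = (-2 + 16)*sqrt(Y) = 14*sqrt(Y))
q(m) = -2 + 5*m
1/(q(u(8)) + 50825) = 1/((-2 + 5*(14*sqrt(8))) + 50825) = 1/((-2 + 5*(14*(2*sqrt(2)))) + 50825) = 1/((-2 + 5*(28*sqrt(2))) + 50825) = 1/((-2 + 140*sqrt(2)) + 50825) = 1/(50823 + 140*sqrt(2))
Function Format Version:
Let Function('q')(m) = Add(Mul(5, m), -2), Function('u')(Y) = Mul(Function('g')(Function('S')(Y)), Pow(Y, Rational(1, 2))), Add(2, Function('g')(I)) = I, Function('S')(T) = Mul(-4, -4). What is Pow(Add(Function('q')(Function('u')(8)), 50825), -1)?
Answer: Add(Rational(50823, 2582938129), Mul(Rational(-140, 2582938129), Pow(2, Rational(1, 2)))) ≈ 1.9600e-5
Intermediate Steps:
Function('S')(T) = 16
Function('g')(I) = Add(-2, I)
Function('u')(Y) = Mul(14, Pow(Y, Rational(1, 2))) (Function('u')(Y) = Mul(Add(-2, 16), Pow(Y, Rational(1, 2))) = Mul(14, Pow(Y, Rational(1, 2))))
Function('q')(m) = Add(-2, Mul(5, m))
Pow(Add(Function('q')(Function('u')(8)), 50825), -1) = Pow(Add(Add(-2, Mul(5, Mul(14, Pow(8, Rational(1, 2))))), 50825), -1) = Pow(Add(Add(-2, Mul(5, Mul(14, Mul(2, Pow(2, Rational(1, 2)))))), 50825), -1) = Pow(Add(Add(-2, Mul(5, Mul(28, Pow(2, Rational(1, 2))))), 50825), -1) = Pow(Add(Add(-2, Mul(140, Pow(2, Rational(1, 2)))), 50825), -1) = Pow(Add(50823, Mul(140, Pow(2, Rational(1, 2)))), -1)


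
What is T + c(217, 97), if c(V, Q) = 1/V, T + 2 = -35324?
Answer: -7665741/217 ≈ -35326.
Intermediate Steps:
T = -35326 (T = -2 - 35324 = -35326)
T + c(217, 97) = -35326 + 1/217 = -7665741/217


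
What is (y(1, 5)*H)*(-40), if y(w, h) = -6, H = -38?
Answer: -9120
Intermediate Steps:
(y(1, 5)*H)*(-40) = -6*(-38)*(-40) = 228*(-40) = -9120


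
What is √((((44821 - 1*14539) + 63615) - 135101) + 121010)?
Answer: √79806 ≈ 282.50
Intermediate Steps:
√((((44821 - 1*14539) + 63615) - 135101) + 121010) = √((((44821 - 14539) + 63615) - 135101) + 121010) = √(((30282 + 63615) - 135101) + 121010) = √((93897 - 135101) + 121010) = √(-41204 + 121010) = √79806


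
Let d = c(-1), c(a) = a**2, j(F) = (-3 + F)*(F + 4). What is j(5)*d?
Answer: 18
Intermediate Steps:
j(F) = (-3 + F)*(4 + F)
d = 1 (d = (-1)**2 = 1)
j(5)*d = (-12 + 5 + 5**2)*1 = (-12 + 5 + 25)*1 = 18*1 = 18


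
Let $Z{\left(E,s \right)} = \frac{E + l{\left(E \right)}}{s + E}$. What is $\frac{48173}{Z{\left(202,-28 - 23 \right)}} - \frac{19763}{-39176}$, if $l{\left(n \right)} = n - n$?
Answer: $\frac{142487517387}{3956776} \approx 36011.0$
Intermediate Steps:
$l{\left(n \right)} = 0$
$Z{\left(E,s \right)} = \frac{E}{E + s}$ ($Z{\left(E,s \right)} = \frac{E + 0}{s + E} = \frac{E}{E + s}$)
$\frac{48173}{Z{\left(202,-28 - 23 \right)}} - \frac{19763}{-39176} = \frac{48173}{202 \frac{1}{202 - 51}} - \frac{19763}{-39176} = \frac{48173}{202 \frac{1}{202 - 51}} - - \frac{19763}{39176} = \frac{48173}{202 \cdot \frac{1}{151}} + \frac{19763}{39176} = \frac{48173}{\frac{202}{151}} + \frac{19763}{39176} = 48173 \cdot \frac{151}{202} + \frac{19763}{39176} = \frac{7274123}{202} + \frac{19763}{39176} = \frac{142487517387}{3956776}$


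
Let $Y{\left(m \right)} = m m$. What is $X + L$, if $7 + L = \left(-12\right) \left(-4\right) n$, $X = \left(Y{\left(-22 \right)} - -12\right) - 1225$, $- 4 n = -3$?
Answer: $-700$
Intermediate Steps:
$n = \frac{3}{4}$ ($n = \left(- \frac{1}{4}\right) \left(-3\right) = \frac{3}{4} \approx 0.75$)
$Y{\left(m \right)} = m^{2}$
$X = -729$ ($X = \left(\left(-22\right)^{2} - -12\right) - 1225 = \left(484 + 12\right) - 1225 = 496 - 1225 = -729$)
$L = 29$ ($L = -7 + \left(-12\right) \left(-4\right) \frac{3}{4} = -7 + 48 \cdot \frac{3}{4} = -7 + 36 = 29$)
$X + L = -729 + 29 = -700$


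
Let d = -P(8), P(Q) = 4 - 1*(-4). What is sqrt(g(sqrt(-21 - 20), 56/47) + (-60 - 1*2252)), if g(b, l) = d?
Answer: 4*I*sqrt(145) ≈ 48.166*I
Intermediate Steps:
P(Q) = 8 (P(Q) = 4 + 4 = 8)
d = -8 (d = -1*8 = -8)
g(b, l) = -8
sqrt(g(sqrt(-21 - 20), 56/47) + (-60 - 1*2252)) = sqrt(-8 + (-60 - 1*2252)) = sqrt(-8 + (-60 - 2252)) = sqrt(-8 - 2312) = sqrt(-2320) = 4*I*sqrt(145)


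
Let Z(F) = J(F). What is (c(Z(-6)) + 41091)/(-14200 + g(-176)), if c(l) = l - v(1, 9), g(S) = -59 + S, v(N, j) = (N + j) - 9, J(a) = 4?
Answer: -41094/14435 ≈ -2.8468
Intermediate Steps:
Z(F) = 4
v(N, j) = -9 + N + j
c(l) = -1 + l (c(l) = l - (-9 + 1 + 9) = l - 1*1 = l - 1 = -1 + l)
(c(Z(-6)) + 41091)/(-14200 + g(-176)) = ((-1 + 4) + 41091)/(-14200 + (-59 - 176)) = (3 + 41091)/(-14200 - 235) = 41094/(-14435) = 41094*(-1/14435) = -41094/14435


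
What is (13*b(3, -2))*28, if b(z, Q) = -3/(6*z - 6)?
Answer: -91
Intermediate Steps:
b(z, Q) = -3/(-6 + 6*z)
(13*b(3, -2))*28 = (13*(-1/(-2 + 2*3)))*28 = (13*(-1/(-2 + 6)))*28 = (13*(-1/4))*28 = -13/4*28 = -91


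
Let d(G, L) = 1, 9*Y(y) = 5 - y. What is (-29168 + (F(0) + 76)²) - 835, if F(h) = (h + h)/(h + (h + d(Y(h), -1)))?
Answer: -24227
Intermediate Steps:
Y(y) = 5/9 - y/9 (Y(y) = (5 - y)/9 = 5/9 - y/9)
F(h) = 2*h/(1 + 2*h) (F(h) = (h + h)/(h + (h + 1)) = (2*h)/(h + (1 + h)) = (2*h)/(1 + 2*h) = 2*h/(1 + 2*h))
(-29168 + (F(0) + 76)²) - 835 = (-29168 + (2*0/(1 + 2*0) + 76)²) - 835 = (-29168 + (2*0/(1 + 0) + 76)²) - 835 = (-29168 + (2*0/1 + 76)²) - 835 = (-29168 + (2*0*1 + 76)²) - 835 = (-29168 + (0 + 76)²) - 835 = (-29168 + 76²) - 835 = (-29168 + 5776) - 835 = -23392 - 835 = -24227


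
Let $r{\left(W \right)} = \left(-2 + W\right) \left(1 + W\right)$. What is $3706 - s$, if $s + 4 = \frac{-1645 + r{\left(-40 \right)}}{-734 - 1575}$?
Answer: $\frac{8566383}{2309} \approx 3710.0$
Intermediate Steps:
$r{\left(W \right)} = \left(1 + W\right) \left(-2 + W\right)$
$s = - \frac{9229}{2309}$ ($s = -4 + \frac{-1645 - \left(-38 - 1600\right)}{-734 - 1575} = -4 + \frac{-1645 + \left(-2 + 1600 + 40\right)}{-2309} = -4 + \left(-1645 + 1638\right) \left(- \frac{1}{2309}\right) = -4 - - \frac{7}{2309} = -4 + \frac{7}{2309} = - \frac{9229}{2309} \approx -3.997$)
$3706 - s = 3706 - - \frac{9229}{2309} = 3706 + \frac{9229}{2309} = \frac{8566383}{2309}$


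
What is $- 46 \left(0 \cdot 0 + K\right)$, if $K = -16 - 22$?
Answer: $1748$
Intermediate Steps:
$K = -38$
$- 46 \left(0 \cdot 0 + K\right) = - 46 \left(0 \cdot 0 - 38\right) = - 46 \left(0 - 38\right) = \left(-46\right) \left(-38\right) = 1748$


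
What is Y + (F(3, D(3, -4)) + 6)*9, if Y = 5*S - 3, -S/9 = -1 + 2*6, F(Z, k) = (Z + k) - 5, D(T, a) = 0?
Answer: -462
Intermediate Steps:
F(Z, k) = -5 + Z + k
S = -99 (S = -9*(-1 + 2*6) = -9*(-1 + 12) = -9*11 = -99)
Y = -498 (Y = 5*(-99) - 3 = -495 - 3 = -498)
Y + (F(3, D(3, -4)) + 6)*9 = -498 + ((-5 + 3 + 0) + 6)*9 = -498 + (-2 + 6)*9 = -498 + 4*9 = -498 + 36 = -462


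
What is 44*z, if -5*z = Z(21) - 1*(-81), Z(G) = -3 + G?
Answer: -4356/5 ≈ -871.20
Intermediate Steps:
z = -99/5 (z = -((-3 + 21) - 1*(-81))/5 = -(18 + 81)/5 = -⅕*99 = -99/5 ≈ -19.800)
44*z = 44*(-99/5) = -4356/5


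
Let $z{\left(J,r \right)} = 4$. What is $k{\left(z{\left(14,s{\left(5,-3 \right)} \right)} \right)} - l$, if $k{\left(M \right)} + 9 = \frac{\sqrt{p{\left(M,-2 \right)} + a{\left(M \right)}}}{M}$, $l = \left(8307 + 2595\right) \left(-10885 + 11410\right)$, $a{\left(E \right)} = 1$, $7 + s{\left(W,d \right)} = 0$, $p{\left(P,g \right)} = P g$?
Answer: $-5723559 + \frac{i \sqrt{7}}{4} \approx -5.7236 \cdot 10^{6} + 0.66144 i$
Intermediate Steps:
$s{\left(W,d \right)} = -7$ ($s{\left(W,d \right)} = -7 + 0 = -7$)
$l = 5723550$ ($l = 10902 \cdot 525 = 5723550$)
$k{\left(M \right)} = -9 + \frac{\sqrt{1 - 2 M}}{M}$ ($k{\left(M \right)} = -9 + \frac{\sqrt{M \left(-2\right) + 1}}{M} = -9 + \frac{\sqrt{- 2 M + 1}}{M} = -9 + \frac{\sqrt{1 - 2 M}}{M}$)
$k{\left(z{\left(14,s{\left(5,-3 \right)} \right)} \right)} - l = \left(-9 + \frac{\sqrt{1 - 8}}{4}\right) - 5723550 = \left(-9 + \frac{\sqrt{-7}}{4}\right) - 5723550 = \left(-9 + \frac{i \sqrt{7}}{4}\right) - 5723550 = -5723559 + \frac{i \sqrt{7}}{4}$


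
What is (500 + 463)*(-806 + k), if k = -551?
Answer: -1306791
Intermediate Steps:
(500 + 463)*(-806 + k) = (500 + 463)*(-806 - 551) = 963*(-1357) = -1306791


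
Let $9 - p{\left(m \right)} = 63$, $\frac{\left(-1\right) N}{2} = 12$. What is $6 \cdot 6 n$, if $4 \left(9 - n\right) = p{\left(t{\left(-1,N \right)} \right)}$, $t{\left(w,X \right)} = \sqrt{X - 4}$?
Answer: $810$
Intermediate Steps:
$N = -24$ ($N = \left(-2\right) 12 = -24$)
$t{\left(w,X \right)} = \sqrt{-4 + X}$
$p{\left(m \right)} = -54$ ($p{\left(m \right)} = 9 - 63 = -54$)
$n = \frac{45}{2}$ ($n = 9 - - \frac{27}{2} = 9 + \frac{27}{2} = \frac{45}{2} \approx 22.5$)
$6 \cdot 6 n = 6 \cdot 6 \cdot \frac{45}{2} = 36 \cdot \frac{45}{2} = 810$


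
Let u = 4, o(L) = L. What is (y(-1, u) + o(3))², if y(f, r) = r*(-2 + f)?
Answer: 81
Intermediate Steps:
(y(-1, u) + o(3))² = (4*(-2 - 1) + 3)² = (4*(-3) + 3)² = (-12 + 3)² = (-9)² = 81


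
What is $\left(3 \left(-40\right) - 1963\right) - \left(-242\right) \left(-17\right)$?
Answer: $-6197$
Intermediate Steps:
$\left(3 \left(-40\right) - 1963\right) - \left(-242\right) \left(-17\right) = \left(-120 - 1963\right) - 4114 = -2083 - 4114 = -6197$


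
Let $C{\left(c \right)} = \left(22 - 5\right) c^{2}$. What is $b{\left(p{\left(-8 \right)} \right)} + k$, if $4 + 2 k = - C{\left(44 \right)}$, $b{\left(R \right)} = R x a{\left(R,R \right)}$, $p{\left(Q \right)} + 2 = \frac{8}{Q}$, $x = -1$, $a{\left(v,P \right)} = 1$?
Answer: $-16455$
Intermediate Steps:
$p{\left(Q \right)} = -2 + \frac{8}{Q}$
$C{\left(c \right)} = 17 c^{2}$ ($C{\left(c \right)} = \left(22 - 5\right) c^{2} = 17 c^{2}$)
$b{\left(R \right)} = - R$ ($b{\left(R \right)} = R \left(-1\right) 1 = - R 1 = - R$)
$k = -16458$ ($k = -2 + \frac{\left(-1\right) 17 \cdot 44^{2}}{2} = -2 + \frac{\left(-1\right) 17 \cdot 1936}{2} = -2 + \frac{\left(-1\right) 32912}{2} = -2 + \frac{1}{2} \left(-32912\right) = -2 - 16456 = -16458$)
$b{\left(p{\left(-8 \right)} \right)} + k = - (-2 + \frac{8}{-8}) - 16458 = - (-2 + 8 \left(- \frac{1}{8}\right)) - 16458 = - (-2 - 1) - 16458 = \left(-1\right) \left(-3\right) - 16458 = 3 - 16458 = -16455$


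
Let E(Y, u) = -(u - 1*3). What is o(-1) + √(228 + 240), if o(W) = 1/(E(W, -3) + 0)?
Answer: ⅙ + 6*√13 ≈ 21.800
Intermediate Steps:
E(Y, u) = 3 - u (E(Y, u) = -(u - 3) = -(-3 + u) = 3 - u)
o(W) = ⅙ (o(W) = 1/((3 - 1*(-3)) + 0) = 1/((3 + 3) + 0) = 1/(6 + 0) = 1/6 = ⅙)
o(-1) + √(228 + 240) = ⅙ + √(228 + 240) = ⅙ + √468 = ⅙ + 6*√13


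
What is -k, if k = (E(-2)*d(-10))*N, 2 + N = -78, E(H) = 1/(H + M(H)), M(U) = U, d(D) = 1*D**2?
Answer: -2000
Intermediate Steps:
d(D) = D**2
E(H) = 1/(2*H) (E(H) = 1/(H + H) = 1/(2*H))
N = -80 (N = -2 - 78 = -80)
k = 2000 (k = (((1/2)/(-2))*(-10)**2)*(-80) = (((1/2)*(-1/2))*100)*(-80) = -1/4*100*(-80) = -25*(-80) = 2000)
-k = -1*2000 = -2000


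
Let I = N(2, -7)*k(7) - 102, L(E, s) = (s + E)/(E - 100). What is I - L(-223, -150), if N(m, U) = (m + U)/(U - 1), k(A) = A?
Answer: -255247/2584 ≈ -98.780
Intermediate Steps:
N(m, U) = (U + m)/(-1 + U)
L(E, s) = (E + s)/(-100 + E)
I = -781/8 (I = ((-7 + 2)/(-1 - 7))*7 - 102 = (-5/(-8))*7 - 102 = -⅛*(-5)*7 - 102 = (5/8)*7 - 102 = 35/8 - 102 = -781/8 ≈ -97.625)
I - L(-223, -150) = -781/8 - (-223 - 150)/(-100 - 223) = -781/8 - (-373)/(-323) = -781/8 - (-1)*(-373)/323 = -781/8 - 1*373/323 = -781/8 - 373/323 = -255247/2584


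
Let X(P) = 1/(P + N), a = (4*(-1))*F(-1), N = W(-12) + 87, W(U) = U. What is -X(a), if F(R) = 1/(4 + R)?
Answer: -3/221 ≈ -0.013575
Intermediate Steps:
N = 75 (N = -12 + 87 = 75)
a = -4/3 (a = (4*(-1))/(4 - 1) = -4/3 ≈ -1.3333)
X(P) = 1/(75 + P) (X(P) = 1/(P + 75) = 1/(75 + P))
-X(a) = -1/(75 - 4/3) = -1/221/3 = -1*3/221 = -3/221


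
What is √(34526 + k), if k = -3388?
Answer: √31138 ≈ 176.46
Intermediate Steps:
√(34526 + k) = √(34526 - 3388) = √31138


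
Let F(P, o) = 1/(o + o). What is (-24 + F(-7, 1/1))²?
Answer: 2209/4 ≈ 552.25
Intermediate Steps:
F(P, o) = 1/(2*o)
(-24 + F(-7, 1/1))² = (-24 + 1/(2*(1/1)))² = (-24 + (½)/1)² = (-24 + (½)*1)² = (-24 + ½)² = (-47/2)² = 2209/4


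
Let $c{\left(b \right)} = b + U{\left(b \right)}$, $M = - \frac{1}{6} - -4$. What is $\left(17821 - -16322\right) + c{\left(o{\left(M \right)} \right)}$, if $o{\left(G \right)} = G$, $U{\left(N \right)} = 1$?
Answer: $\frac{204887}{6} \approx 34148.0$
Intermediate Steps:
$M = \frac{23}{6}$ ($M = \left(-1\right) \frac{1}{6} + 4 = - \frac{1}{6} + 4 = \frac{23}{6} \approx 3.8333$)
$c{\left(b \right)} = 1 + b$ ($c{\left(b \right)} = b + 1 = 1 + b$)
$\left(17821 - -16322\right) + c{\left(o{\left(M \right)} \right)} = \left(17821 - -16322\right) + \left(1 + \frac{23}{6}\right) = \left(17821 + 16322\right) + \frac{29}{6} = 34143 + \frac{29}{6} = \frac{204887}{6}$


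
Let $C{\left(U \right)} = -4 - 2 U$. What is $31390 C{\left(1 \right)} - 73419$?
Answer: $-261759$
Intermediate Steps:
$C{\left(U \right)} = -4 - 2 U$
$31390 C{\left(1 \right)} - 73419 = 31390 \left(-4 - 2\right) - 73419 = 31390 \left(-6\right) - 73419 = -188340 - 73419 = -261759$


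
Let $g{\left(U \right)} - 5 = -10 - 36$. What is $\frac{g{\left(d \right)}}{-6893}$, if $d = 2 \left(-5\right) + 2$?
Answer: $\frac{41}{6893} \approx 0.0059481$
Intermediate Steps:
$d = -8$ ($d = -10 + 2 = -8$)
$g{\left(U \right)} = -41$ ($g{\left(U \right)} = 5 - 46 = -41$)
$\frac{g{\left(d \right)}}{-6893} = - \frac{41}{-6893} = \left(-41\right) \left(- \frac{1}{6893}\right) = \frac{41}{6893}$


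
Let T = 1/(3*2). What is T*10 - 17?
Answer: -46/3 ≈ -15.333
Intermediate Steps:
T = ⅙ (T = 1/6 = ⅙ ≈ 0.16667)
T*10 - 17 = (⅙)*10 - 17 = 5/3 - 17 = -46/3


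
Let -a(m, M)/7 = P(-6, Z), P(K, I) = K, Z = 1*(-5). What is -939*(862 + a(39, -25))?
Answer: -848856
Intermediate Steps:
Z = -5
a(m, M) = 42 (a(m, M) = -7*(-6) = 42)
-939*(862 + a(39, -25)) = -939*(862 + 42) = -939*904 = -848856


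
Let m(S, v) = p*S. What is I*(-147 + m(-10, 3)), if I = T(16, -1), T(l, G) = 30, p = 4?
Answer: -5610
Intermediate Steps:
I = 30
m(S, v) = 4*S
I*(-147 + m(-10, 3)) = 30*(-147 + 4*(-10)) = 30*(-147 - 40) = 30*(-187) = -5610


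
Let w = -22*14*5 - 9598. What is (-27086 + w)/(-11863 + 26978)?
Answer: -38224/15115 ≈ -2.5289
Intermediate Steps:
w = -11138 (w = -308*5 - 9598 = -1540 - 9598 = -11138)
(-27086 + w)/(-11863 + 26978) = (-27086 - 11138)/(-11863 + 26978) = -38224/15115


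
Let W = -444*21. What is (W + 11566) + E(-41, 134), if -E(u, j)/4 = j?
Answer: 1706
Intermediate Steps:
E(u, j) = -4*j
W = -9324
(W + 11566) + E(-41, 134) = (-9324 + 11566) - 4*134 = 2242 - 536 = 1706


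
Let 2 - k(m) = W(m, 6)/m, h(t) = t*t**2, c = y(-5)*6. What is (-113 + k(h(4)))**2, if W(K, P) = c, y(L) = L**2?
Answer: 13155129/1024 ≈ 12847.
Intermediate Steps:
c = 150 (c = (-5)**2*6 = 25*6 = 150)
W(K, P) = 150
h(t) = t**3
k(m) = 2 - 150/m
(-113 + k(h(4)))**2 = (-113 + (2 - 150/(4**3)))**2 = (-113 + (2 - 150/64))**2 = (-113 + (2 - 150*1/64))**2 = (-113 + (2 - 75/32))**2 = (-113 - 11/32)**2 = (-3627/32)**2 = 13155129/1024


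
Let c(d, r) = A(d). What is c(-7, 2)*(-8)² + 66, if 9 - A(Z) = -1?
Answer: 706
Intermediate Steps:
A(Z) = 10 (A(Z) = 9 - 1*(-1) = 9 + 1 = 10)
c(d, r) = 10
c(-7, 2)*(-8)² + 66 = 10*(-8)² + 66 = 10*64 + 66 = 640 + 66 = 706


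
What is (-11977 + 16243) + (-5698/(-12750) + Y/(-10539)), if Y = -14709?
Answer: 10619992768/2488375 ≈ 4267.8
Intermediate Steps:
(-11977 + 16243) + (-5698/(-12750) + Y/(-10539)) = (-11977 + 16243) + (-5698/(-12750) - 14709/(-10539)) = 4266 + (-5698*(-1/12750) - 14709*(-1/10539)) = 4266 + (2849/6375 + 4903/3513) = 4266 + 4585018/2488375 = 10619992768/2488375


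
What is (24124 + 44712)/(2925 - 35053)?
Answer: -17209/8032 ≈ -2.1426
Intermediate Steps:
(24124 + 44712)/(2925 - 35053) = 68836/(-32128) = 68836*(-1/32128) = -17209/8032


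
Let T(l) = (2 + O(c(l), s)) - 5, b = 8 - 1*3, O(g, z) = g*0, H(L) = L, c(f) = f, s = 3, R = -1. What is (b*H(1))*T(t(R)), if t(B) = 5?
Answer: -15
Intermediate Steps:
O(g, z) = 0
b = 5 (b = 8 - 3 = 5)
T(l) = -3 (T(l) = (2 + 0) - 5 = 2 - 5 = -3)
(b*H(1))*T(t(R)) = (5*1)*(-3) = 5*(-3) = -15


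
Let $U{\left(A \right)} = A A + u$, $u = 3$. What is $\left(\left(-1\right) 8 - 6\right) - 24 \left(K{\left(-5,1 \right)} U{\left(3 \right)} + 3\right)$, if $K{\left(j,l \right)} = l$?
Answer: $-374$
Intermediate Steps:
$U{\left(A \right)} = 3 + A^{2}$ ($U{\left(A \right)} = A A + 3 = A^{2} + 3 = 3 + A^{2}$)
$\left(\left(-1\right) 8 - 6\right) - 24 \left(K{\left(-5,1 \right)} U{\left(3 \right)} + 3\right) = \left(\left(-1\right) 8 - 6\right) - 24 \left(1 \left(3 + 3^{2}\right) + 3\right) = \left(-8 - 6\right) - 24 \left(1 \left(3 + 9\right) + 3\right) = -14 - 24 \left(1 \cdot 12 + 3\right) = -14 - 24 \left(12 + 3\right) = -14 - 360 = -374$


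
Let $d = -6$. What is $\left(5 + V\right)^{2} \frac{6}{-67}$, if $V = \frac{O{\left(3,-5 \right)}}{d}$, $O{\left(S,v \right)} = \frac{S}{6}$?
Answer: $- \frac{3481}{1608} \approx -2.1648$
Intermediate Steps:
$O{\left(S,v \right)} = \frac{S}{6}$ ($O{\left(S,v \right)} = S \frac{1}{6} = \frac{S}{6}$)
$V = - \frac{1}{12}$ ($V = \frac{\frac{1}{6} \cdot 3}{-6} = \frac{1}{2} \left(- \frac{1}{6}\right) = - \frac{1}{12} \approx -0.083333$)
$\left(5 + V\right)^{2} \frac{6}{-67} = \left(5 - \frac{1}{12}\right)^{2} \frac{6}{-67} = \left(\frac{59}{12}\right)^{2} \cdot 6 \left(- \frac{1}{67}\right) = \frac{3481}{144} \left(- \frac{6}{67}\right) = - \frac{3481}{1608}$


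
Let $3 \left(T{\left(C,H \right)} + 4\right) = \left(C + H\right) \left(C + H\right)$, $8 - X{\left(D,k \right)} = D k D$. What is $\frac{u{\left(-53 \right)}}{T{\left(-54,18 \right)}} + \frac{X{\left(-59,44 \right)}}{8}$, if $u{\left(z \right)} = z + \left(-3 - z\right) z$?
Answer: $- \frac{8196549}{428} \approx -19151.0$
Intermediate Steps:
$u{\left(z \right)} = z + z \left(-3 - z\right)$
$X{\left(D,k \right)} = 8 - k D^{2}$ ($X{\left(D,k \right)} = 8 - D k D = 8 - k D^{2}$)
$T{\left(C,H \right)} = -4 + \frac{\left(C + H\right)^{2}}{3}$ ($T{\left(C,H \right)} = -4 + \frac{\left(C + H\right) \left(C + H\right)}{3} = -4 + \frac{\left(C + H\right)^{2}}{3}$)
$\frac{u{\left(-53 \right)}}{T{\left(-54,18 \right)}} + \frac{X{\left(-59,44 \right)}}{8} = \frac{\left(-1\right) \left(-53\right) \left(2 - 53\right)}{-4 + \frac{\left(-54 + 18\right)^{2}}{3}} + \frac{8 - 44 \left(-59\right)^{2}}{8} = \frac{\left(-1\right) \left(-53\right) \left(-51\right)}{-4 + \frac{\left(-36\right)^{2}}{3}} + \left(8 - 44 \cdot 3481\right) \frac{1}{8} = - \frac{2703}{-4 + \frac{1}{3} \cdot 1296} + \left(8 - 153164\right) \frac{1}{8} = - \frac{2703}{-4 + 432} - \frac{38289}{2} = - \frac{2703}{428} - \frac{38289}{2} = - \frac{8196549}{428}$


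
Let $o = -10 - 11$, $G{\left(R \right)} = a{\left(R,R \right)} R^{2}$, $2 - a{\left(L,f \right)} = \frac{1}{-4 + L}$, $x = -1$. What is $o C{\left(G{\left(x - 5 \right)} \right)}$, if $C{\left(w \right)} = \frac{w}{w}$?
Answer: $-21$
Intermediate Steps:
$a{\left(L,f \right)} = 2 - \frac{1}{-4 + L}$
$G{\left(R \right)} = \frac{R^{2} \left(-9 + 2 R\right)}{-4 + R}$ ($G{\left(R \right)} = \frac{-9 + 2 R}{-4 + R} R^{2} = \frac{R^{2} \left(-9 + 2 R\right)}{-4 + R}$)
$C{\left(w \right)} = 1$
$o = -21$
$o C{\left(G{\left(x - 5 \right)} \right)} = \left(-21\right) 1 = -21$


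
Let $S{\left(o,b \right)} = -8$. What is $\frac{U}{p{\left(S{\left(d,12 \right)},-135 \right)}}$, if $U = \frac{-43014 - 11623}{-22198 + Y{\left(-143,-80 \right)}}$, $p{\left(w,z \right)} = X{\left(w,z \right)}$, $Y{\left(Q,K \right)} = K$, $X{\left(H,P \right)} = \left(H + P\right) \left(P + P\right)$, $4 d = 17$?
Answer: $\frac{4967}{78195780} \approx 6.352 \cdot 10^{-5}$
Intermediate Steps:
$d = \frac{17}{4}$ ($d = \frac{1}{4} \cdot 17 = \frac{17}{4} \approx 4.25$)
$X{\left(H,P \right)} = 2 P \left(H + P\right)$ ($X{\left(H,P \right)} = \left(H + P\right) 2 P = 2 P \left(H + P\right)$)
$p{\left(w,z \right)} = 2 z \left(w + z\right)$
$U = \frac{54637}{22278}$ ($U = \frac{-43014 - 11623}{-22198 - 80} = - \frac{54637}{-22278} = \left(-54637\right) \left(- \frac{1}{22278}\right) = \frac{54637}{22278} \approx 2.4525$)
$\frac{U}{p{\left(S{\left(d,12 \right)},-135 \right)}} = \frac{54637}{22278 \cdot 2 \left(-135\right) \left(-8 - 135\right)} = \frac{54637}{22278 \cdot 2 \left(-135\right) \left(-143\right)} = \frac{54637}{22278 \cdot 38610} = \frac{54637}{22278} \cdot \frac{1}{38610} = \frac{4967}{78195780}$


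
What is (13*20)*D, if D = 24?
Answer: 6240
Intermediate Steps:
(13*20)*D = (13*20)*24 = 260*24 = 6240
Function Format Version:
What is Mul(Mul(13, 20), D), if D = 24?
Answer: 6240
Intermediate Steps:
Mul(Mul(13, 20), D) = Mul(Mul(13, 20), 24) = Mul(260, 24) = 6240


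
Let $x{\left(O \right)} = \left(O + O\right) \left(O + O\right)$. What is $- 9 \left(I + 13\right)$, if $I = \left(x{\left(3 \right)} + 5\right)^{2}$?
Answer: $-15246$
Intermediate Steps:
$x{\left(O \right)} = 4 O^{2}$ ($x{\left(O \right)} = 2 O 2 O = 4 O^{2}$)
$I = 1681$ ($I = \left(4 \cdot 3^{2} + 5\right)^{2} = \left(4 \cdot 9 + 5\right)^{2} = \left(36 + 5\right)^{2} = 41^{2} = 1681$)
$- 9 \left(I + 13\right) = - 9 \left(1681 + 13\right) = \left(-9\right) 1694 = -15246$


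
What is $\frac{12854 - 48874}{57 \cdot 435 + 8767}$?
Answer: $- \frac{18010}{16781} \approx -1.0732$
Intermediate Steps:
$\frac{12854 - 48874}{57 \cdot 435 + 8767} = - \frac{36020}{24795 + 8767} = - \frac{36020}{33562} = \left(-36020\right) \frac{1}{33562} = - \frac{18010}{16781}$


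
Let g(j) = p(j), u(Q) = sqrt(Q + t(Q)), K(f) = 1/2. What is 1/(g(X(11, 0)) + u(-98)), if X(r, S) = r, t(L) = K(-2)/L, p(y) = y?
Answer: 2156/42925 - 14*I*sqrt(19209)/42925 ≈ 0.050227 - 0.045203*I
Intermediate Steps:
K(f) = 1/2
t(L) = 1/(2*L)
u(Q) = sqrt(Q + 1/(2*Q))
g(j) = j
1/(g(X(11, 0)) + u(-98)) = 1/(11 + sqrt(2/(-98) + 4*(-98))/2) = 1/(11 + sqrt(2*(-1/98) - 392)/2) = 1/(11 + sqrt(-1/49 - 392)/2) = 1/(11 + sqrt(-19209/49)/2) = 1/(11 + (I*sqrt(19209)/7)/2) = 1/(11 + I*sqrt(19209)/14)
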